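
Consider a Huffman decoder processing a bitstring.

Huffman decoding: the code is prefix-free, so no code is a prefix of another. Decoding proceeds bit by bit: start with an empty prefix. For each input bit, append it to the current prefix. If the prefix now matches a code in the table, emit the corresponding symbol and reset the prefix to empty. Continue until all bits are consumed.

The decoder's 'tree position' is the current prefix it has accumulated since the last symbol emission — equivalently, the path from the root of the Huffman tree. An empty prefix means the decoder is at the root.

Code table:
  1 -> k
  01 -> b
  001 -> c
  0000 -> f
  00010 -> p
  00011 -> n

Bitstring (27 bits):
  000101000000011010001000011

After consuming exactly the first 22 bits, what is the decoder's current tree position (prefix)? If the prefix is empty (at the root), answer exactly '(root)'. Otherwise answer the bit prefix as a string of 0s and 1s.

Bit 0: prefix='0' (no match yet)
Bit 1: prefix='00' (no match yet)
Bit 2: prefix='000' (no match yet)
Bit 3: prefix='0001' (no match yet)
Bit 4: prefix='00010' -> emit 'p', reset
Bit 5: prefix='1' -> emit 'k', reset
Bit 6: prefix='0' (no match yet)
Bit 7: prefix='00' (no match yet)
Bit 8: prefix='000' (no match yet)
Bit 9: prefix='0000' -> emit 'f', reset
Bit 10: prefix='0' (no match yet)
Bit 11: prefix='00' (no match yet)
Bit 12: prefix='000' (no match yet)
Bit 13: prefix='0001' (no match yet)
Bit 14: prefix='00011' -> emit 'n', reset
Bit 15: prefix='0' (no match yet)
Bit 16: prefix='01' -> emit 'b', reset
Bit 17: prefix='0' (no match yet)
Bit 18: prefix='00' (no match yet)
Bit 19: prefix='000' (no match yet)
Bit 20: prefix='0001' (no match yet)
Bit 21: prefix='00010' -> emit 'p', reset

Answer: (root)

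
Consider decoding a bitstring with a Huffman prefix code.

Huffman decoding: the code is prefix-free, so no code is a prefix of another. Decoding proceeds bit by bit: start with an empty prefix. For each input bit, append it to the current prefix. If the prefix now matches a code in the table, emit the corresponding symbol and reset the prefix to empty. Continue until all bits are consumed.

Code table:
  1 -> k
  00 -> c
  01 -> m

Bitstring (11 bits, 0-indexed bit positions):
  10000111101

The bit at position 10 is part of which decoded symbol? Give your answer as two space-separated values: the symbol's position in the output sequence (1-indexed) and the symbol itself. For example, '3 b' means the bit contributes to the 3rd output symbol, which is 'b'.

Answer: 8 m

Derivation:
Bit 0: prefix='1' -> emit 'k', reset
Bit 1: prefix='0' (no match yet)
Bit 2: prefix='00' -> emit 'c', reset
Bit 3: prefix='0' (no match yet)
Bit 4: prefix='00' -> emit 'c', reset
Bit 5: prefix='1' -> emit 'k', reset
Bit 6: prefix='1' -> emit 'k', reset
Bit 7: prefix='1' -> emit 'k', reset
Bit 8: prefix='1' -> emit 'k', reset
Bit 9: prefix='0' (no match yet)
Bit 10: prefix='01' -> emit 'm', reset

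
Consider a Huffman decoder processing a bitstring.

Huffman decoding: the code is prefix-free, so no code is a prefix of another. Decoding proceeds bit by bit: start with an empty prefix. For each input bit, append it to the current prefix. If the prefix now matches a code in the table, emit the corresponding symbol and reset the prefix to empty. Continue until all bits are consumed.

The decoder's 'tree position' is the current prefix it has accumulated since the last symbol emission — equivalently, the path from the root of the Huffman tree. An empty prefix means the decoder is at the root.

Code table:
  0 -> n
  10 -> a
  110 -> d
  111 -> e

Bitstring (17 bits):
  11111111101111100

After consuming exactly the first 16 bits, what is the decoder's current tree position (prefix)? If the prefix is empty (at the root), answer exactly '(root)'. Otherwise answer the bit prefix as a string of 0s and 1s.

Answer: (root)

Derivation:
Bit 0: prefix='1' (no match yet)
Bit 1: prefix='11' (no match yet)
Bit 2: prefix='111' -> emit 'e', reset
Bit 3: prefix='1' (no match yet)
Bit 4: prefix='11' (no match yet)
Bit 5: prefix='111' -> emit 'e', reset
Bit 6: prefix='1' (no match yet)
Bit 7: prefix='11' (no match yet)
Bit 8: prefix='111' -> emit 'e', reset
Bit 9: prefix='0' -> emit 'n', reset
Bit 10: prefix='1' (no match yet)
Bit 11: prefix='11' (no match yet)
Bit 12: prefix='111' -> emit 'e', reset
Bit 13: prefix='1' (no match yet)
Bit 14: prefix='11' (no match yet)
Bit 15: prefix='110' -> emit 'd', reset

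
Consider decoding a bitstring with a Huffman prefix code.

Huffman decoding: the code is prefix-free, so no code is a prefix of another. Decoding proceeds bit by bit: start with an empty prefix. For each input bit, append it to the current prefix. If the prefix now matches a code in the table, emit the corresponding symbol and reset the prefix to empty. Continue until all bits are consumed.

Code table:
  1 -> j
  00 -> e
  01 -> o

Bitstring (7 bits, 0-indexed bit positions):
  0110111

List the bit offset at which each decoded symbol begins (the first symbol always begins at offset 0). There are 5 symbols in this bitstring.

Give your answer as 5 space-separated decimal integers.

Bit 0: prefix='0' (no match yet)
Bit 1: prefix='01' -> emit 'o', reset
Bit 2: prefix='1' -> emit 'j', reset
Bit 3: prefix='0' (no match yet)
Bit 4: prefix='01' -> emit 'o', reset
Bit 5: prefix='1' -> emit 'j', reset
Bit 6: prefix='1' -> emit 'j', reset

Answer: 0 2 3 5 6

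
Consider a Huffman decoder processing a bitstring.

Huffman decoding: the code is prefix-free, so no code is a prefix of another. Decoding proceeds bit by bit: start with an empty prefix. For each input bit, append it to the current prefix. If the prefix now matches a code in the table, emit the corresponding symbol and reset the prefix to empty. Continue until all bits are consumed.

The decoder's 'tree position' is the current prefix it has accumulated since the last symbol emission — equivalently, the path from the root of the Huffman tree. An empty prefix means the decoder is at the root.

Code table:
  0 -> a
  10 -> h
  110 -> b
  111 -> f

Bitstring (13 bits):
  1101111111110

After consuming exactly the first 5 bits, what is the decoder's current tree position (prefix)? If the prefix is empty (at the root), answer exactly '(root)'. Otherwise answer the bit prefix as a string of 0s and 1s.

Bit 0: prefix='1' (no match yet)
Bit 1: prefix='11' (no match yet)
Bit 2: prefix='110' -> emit 'b', reset
Bit 3: prefix='1' (no match yet)
Bit 4: prefix='11' (no match yet)

Answer: 11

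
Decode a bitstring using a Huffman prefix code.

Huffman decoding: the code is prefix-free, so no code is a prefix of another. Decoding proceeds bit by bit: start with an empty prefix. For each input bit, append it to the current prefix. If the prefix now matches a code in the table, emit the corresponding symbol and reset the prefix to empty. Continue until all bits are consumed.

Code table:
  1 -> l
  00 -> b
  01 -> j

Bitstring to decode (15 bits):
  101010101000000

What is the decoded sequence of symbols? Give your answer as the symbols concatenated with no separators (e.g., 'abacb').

Answer: ljjjjbbb

Derivation:
Bit 0: prefix='1' -> emit 'l', reset
Bit 1: prefix='0' (no match yet)
Bit 2: prefix='01' -> emit 'j', reset
Bit 3: prefix='0' (no match yet)
Bit 4: prefix='01' -> emit 'j', reset
Bit 5: prefix='0' (no match yet)
Bit 6: prefix='01' -> emit 'j', reset
Bit 7: prefix='0' (no match yet)
Bit 8: prefix='01' -> emit 'j', reset
Bit 9: prefix='0' (no match yet)
Bit 10: prefix='00' -> emit 'b', reset
Bit 11: prefix='0' (no match yet)
Bit 12: prefix='00' -> emit 'b', reset
Bit 13: prefix='0' (no match yet)
Bit 14: prefix='00' -> emit 'b', reset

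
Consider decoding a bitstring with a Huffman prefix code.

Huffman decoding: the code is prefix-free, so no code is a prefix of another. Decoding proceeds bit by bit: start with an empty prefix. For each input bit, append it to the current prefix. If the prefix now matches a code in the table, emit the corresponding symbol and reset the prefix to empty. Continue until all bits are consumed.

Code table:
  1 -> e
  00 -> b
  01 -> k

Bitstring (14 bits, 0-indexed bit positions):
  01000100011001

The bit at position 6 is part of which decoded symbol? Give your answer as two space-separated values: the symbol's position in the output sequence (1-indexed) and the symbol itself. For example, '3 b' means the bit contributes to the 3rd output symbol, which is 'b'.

Answer: 4 b

Derivation:
Bit 0: prefix='0' (no match yet)
Bit 1: prefix='01' -> emit 'k', reset
Bit 2: prefix='0' (no match yet)
Bit 3: prefix='00' -> emit 'b', reset
Bit 4: prefix='0' (no match yet)
Bit 5: prefix='01' -> emit 'k', reset
Bit 6: prefix='0' (no match yet)
Bit 7: prefix='00' -> emit 'b', reset
Bit 8: prefix='0' (no match yet)
Bit 9: prefix='01' -> emit 'k', reset
Bit 10: prefix='1' -> emit 'e', reset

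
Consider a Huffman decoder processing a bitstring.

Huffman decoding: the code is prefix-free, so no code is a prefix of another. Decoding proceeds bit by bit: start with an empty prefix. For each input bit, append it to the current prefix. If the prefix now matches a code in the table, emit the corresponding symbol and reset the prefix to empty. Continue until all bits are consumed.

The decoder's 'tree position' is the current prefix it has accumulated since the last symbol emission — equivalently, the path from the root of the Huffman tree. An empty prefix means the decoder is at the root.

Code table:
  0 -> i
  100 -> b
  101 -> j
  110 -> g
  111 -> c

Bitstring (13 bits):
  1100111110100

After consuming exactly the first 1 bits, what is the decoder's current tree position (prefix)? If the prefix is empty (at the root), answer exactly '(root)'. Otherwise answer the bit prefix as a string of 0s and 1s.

Answer: 1

Derivation:
Bit 0: prefix='1' (no match yet)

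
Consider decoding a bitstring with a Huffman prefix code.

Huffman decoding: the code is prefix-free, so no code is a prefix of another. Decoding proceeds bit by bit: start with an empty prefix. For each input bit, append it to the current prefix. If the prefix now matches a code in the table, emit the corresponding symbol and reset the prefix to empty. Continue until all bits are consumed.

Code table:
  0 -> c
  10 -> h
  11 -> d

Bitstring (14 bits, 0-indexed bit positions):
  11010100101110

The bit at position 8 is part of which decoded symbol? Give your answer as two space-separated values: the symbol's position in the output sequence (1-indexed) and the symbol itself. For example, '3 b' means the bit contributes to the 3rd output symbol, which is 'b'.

Answer: 6 h

Derivation:
Bit 0: prefix='1' (no match yet)
Bit 1: prefix='11' -> emit 'd', reset
Bit 2: prefix='0' -> emit 'c', reset
Bit 3: prefix='1' (no match yet)
Bit 4: prefix='10' -> emit 'h', reset
Bit 5: prefix='1' (no match yet)
Bit 6: prefix='10' -> emit 'h', reset
Bit 7: prefix='0' -> emit 'c', reset
Bit 8: prefix='1' (no match yet)
Bit 9: prefix='10' -> emit 'h', reset
Bit 10: prefix='1' (no match yet)
Bit 11: prefix='11' -> emit 'd', reset
Bit 12: prefix='1' (no match yet)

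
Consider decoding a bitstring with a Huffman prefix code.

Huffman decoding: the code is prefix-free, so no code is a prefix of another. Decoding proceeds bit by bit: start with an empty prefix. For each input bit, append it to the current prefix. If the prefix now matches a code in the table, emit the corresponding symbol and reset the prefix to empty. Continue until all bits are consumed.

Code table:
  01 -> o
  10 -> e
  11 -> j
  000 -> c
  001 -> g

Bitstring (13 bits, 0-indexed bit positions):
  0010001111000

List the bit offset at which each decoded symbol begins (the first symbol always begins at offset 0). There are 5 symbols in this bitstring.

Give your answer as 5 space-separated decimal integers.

Answer: 0 3 6 8 10

Derivation:
Bit 0: prefix='0' (no match yet)
Bit 1: prefix='00' (no match yet)
Bit 2: prefix='001' -> emit 'g', reset
Bit 3: prefix='0' (no match yet)
Bit 4: prefix='00' (no match yet)
Bit 5: prefix='000' -> emit 'c', reset
Bit 6: prefix='1' (no match yet)
Bit 7: prefix='11' -> emit 'j', reset
Bit 8: prefix='1' (no match yet)
Bit 9: prefix='11' -> emit 'j', reset
Bit 10: prefix='0' (no match yet)
Bit 11: prefix='00' (no match yet)
Bit 12: prefix='000' -> emit 'c', reset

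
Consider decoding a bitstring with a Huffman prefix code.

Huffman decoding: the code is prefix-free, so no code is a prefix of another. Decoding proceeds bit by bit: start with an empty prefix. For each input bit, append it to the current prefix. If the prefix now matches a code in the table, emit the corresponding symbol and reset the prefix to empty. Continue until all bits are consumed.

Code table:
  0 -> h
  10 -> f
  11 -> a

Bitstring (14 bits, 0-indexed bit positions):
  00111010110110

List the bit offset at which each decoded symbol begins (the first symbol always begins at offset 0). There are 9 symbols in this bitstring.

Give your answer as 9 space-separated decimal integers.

Bit 0: prefix='0' -> emit 'h', reset
Bit 1: prefix='0' -> emit 'h', reset
Bit 2: prefix='1' (no match yet)
Bit 3: prefix='11' -> emit 'a', reset
Bit 4: prefix='1' (no match yet)
Bit 5: prefix='10' -> emit 'f', reset
Bit 6: prefix='1' (no match yet)
Bit 7: prefix='10' -> emit 'f', reset
Bit 8: prefix='1' (no match yet)
Bit 9: prefix='11' -> emit 'a', reset
Bit 10: prefix='0' -> emit 'h', reset
Bit 11: prefix='1' (no match yet)
Bit 12: prefix='11' -> emit 'a', reset
Bit 13: prefix='0' -> emit 'h', reset

Answer: 0 1 2 4 6 8 10 11 13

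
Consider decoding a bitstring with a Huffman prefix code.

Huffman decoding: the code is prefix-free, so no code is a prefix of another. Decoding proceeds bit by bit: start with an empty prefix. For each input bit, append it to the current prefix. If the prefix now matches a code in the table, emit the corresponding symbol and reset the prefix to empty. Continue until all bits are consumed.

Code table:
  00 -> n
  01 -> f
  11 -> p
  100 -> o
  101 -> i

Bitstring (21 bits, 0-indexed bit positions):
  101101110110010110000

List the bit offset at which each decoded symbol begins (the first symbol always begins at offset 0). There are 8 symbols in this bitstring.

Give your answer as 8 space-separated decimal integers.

Answer: 0 3 6 8 10 13 16 19

Derivation:
Bit 0: prefix='1' (no match yet)
Bit 1: prefix='10' (no match yet)
Bit 2: prefix='101' -> emit 'i', reset
Bit 3: prefix='1' (no match yet)
Bit 4: prefix='10' (no match yet)
Bit 5: prefix='101' -> emit 'i', reset
Bit 6: prefix='1' (no match yet)
Bit 7: prefix='11' -> emit 'p', reset
Bit 8: prefix='0' (no match yet)
Bit 9: prefix='01' -> emit 'f', reset
Bit 10: prefix='1' (no match yet)
Bit 11: prefix='10' (no match yet)
Bit 12: prefix='100' -> emit 'o', reset
Bit 13: prefix='1' (no match yet)
Bit 14: prefix='10' (no match yet)
Bit 15: prefix='101' -> emit 'i', reset
Bit 16: prefix='1' (no match yet)
Bit 17: prefix='10' (no match yet)
Bit 18: prefix='100' -> emit 'o', reset
Bit 19: prefix='0' (no match yet)
Bit 20: prefix='00' -> emit 'n', reset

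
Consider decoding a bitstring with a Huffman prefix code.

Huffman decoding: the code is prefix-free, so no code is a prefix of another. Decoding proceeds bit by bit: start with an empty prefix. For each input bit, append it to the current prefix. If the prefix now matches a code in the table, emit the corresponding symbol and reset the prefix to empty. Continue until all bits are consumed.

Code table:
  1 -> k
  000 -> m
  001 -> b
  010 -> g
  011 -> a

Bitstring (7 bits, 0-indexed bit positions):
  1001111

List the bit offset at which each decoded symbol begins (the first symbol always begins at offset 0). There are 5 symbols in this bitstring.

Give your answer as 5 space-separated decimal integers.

Bit 0: prefix='1' -> emit 'k', reset
Bit 1: prefix='0' (no match yet)
Bit 2: prefix='00' (no match yet)
Bit 3: prefix='001' -> emit 'b', reset
Bit 4: prefix='1' -> emit 'k', reset
Bit 5: prefix='1' -> emit 'k', reset
Bit 6: prefix='1' -> emit 'k', reset

Answer: 0 1 4 5 6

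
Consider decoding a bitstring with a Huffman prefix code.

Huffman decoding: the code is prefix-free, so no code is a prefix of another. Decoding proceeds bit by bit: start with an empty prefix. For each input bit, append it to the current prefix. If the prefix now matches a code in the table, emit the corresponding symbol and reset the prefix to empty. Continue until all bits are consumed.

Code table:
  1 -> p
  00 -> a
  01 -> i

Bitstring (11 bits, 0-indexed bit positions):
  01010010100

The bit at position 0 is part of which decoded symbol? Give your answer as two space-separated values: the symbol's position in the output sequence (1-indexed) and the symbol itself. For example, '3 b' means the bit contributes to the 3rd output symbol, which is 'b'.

Bit 0: prefix='0' (no match yet)
Bit 1: prefix='01' -> emit 'i', reset
Bit 2: prefix='0' (no match yet)
Bit 3: prefix='01' -> emit 'i', reset
Bit 4: prefix='0' (no match yet)

Answer: 1 i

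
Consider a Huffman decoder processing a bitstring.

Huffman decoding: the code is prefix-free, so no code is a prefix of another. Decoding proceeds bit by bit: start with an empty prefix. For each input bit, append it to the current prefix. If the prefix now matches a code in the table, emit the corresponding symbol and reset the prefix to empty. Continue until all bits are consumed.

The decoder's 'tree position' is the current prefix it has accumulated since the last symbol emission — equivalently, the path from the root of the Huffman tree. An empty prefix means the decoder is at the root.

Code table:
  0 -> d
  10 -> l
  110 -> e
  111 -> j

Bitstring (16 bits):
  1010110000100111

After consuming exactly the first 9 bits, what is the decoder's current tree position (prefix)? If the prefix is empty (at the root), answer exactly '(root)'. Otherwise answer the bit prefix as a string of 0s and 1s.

Bit 0: prefix='1' (no match yet)
Bit 1: prefix='10' -> emit 'l', reset
Bit 2: prefix='1' (no match yet)
Bit 3: prefix='10' -> emit 'l', reset
Bit 4: prefix='1' (no match yet)
Bit 5: prefix='11' (no match yet)
Bit 6: prefix='110' -> emit 'e', reset
Bit 7: prefix='0' -> emit 'd', reset
Bit 8: prefix='0' -> emit 'd', reset

Answer: (root)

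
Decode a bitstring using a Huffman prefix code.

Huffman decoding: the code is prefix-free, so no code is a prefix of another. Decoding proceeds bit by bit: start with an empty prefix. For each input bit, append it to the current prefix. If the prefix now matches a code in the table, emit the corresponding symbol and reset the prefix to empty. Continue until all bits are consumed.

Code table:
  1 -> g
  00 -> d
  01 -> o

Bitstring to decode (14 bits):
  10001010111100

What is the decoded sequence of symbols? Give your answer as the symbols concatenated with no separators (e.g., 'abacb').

Bit 0: prefix='1' -> emit 'g', reset
Bit 1: prefix='0' (no match yet)
Bit 2: prefix='00' -> emit 'd', reset
Bit 3: prefix='0' (no match yet)
Bit 4: prefix='01' -> emit 'o', reset
Bit 5: prefix='0' (no match yet)
Bit 6: prefix='01' -> emit 'o', reset
Bit 7: prefix='0' (no match yet)
Bit 8: prefix='01' -> emit 'o', reset
Bit 9: prefix='1' -> emit 'g', reset
Bit 10: prefix='1' -> emit 'g', reset
Bit 11: prefix='1' -> emit 'g', reset
Bit 12: prefix='0' (no match yet)
Bit 13: prefix='00' -> emit 'd', reset

Answer: gdooogggd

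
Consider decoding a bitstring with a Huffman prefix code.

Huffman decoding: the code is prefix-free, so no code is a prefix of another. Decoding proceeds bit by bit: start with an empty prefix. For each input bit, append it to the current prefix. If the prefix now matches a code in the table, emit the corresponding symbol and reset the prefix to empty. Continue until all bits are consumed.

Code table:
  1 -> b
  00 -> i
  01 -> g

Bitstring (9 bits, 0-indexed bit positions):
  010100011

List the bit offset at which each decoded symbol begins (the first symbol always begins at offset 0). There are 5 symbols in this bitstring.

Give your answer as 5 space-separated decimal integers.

Answer: 0 2 4 6 8

Derivation:
Bit 0: prefix='0' (no match yet)
Bit 1: prefix='01' -> emit 'g', reset
Bit 2: prefix='0' (no match yet)
Bit 3: prefix='01' -> emit 'g', reset
Bit 4: prefix='0' (no match yet)
Bit 5: prefix='00' -> emit 'i', reset
Bit 6: prefix='0' (no match yet)
Bit 7: prefix='01' -> emit 'g', reset
Bit 8: prefix='1' -> emit 'b', reset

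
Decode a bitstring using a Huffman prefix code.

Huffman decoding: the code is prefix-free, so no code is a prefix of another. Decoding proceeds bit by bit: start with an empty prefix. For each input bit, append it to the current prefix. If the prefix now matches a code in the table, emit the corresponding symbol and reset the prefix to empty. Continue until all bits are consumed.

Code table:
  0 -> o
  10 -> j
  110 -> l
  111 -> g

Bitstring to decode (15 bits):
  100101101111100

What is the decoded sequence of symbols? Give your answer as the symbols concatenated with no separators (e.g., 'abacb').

Bit 0: prefix='1' (no match yet)
Bit 1: prefix='10' -> emit 'j', reset
Bit 2: prefix='0' -> emit 'o', reset
Bit 3: prefix='1' (no match yet)
Bit 4: prefix='10' -> emit 'j', reset
Bit 5: prefix='1' (no match yet)
Bit 6: prefix='11' (no match yet)
Bit 7: prefix='110' -> emit 'l', reset
Bit 8: prefix='1' (no match yet)
Bit 9: prefix='11' (no match yet)
Bit 10: prefix='111' -> emit 'g', reset
Bit 11: prefix='1' (no match yet)
Bit 12: prefix='11' (no match yet)
Bit 13: prefix='110' -> emit 'l', reset
Bit 14: prefix='0' -> emit 'o', reset

Answer: jojlglo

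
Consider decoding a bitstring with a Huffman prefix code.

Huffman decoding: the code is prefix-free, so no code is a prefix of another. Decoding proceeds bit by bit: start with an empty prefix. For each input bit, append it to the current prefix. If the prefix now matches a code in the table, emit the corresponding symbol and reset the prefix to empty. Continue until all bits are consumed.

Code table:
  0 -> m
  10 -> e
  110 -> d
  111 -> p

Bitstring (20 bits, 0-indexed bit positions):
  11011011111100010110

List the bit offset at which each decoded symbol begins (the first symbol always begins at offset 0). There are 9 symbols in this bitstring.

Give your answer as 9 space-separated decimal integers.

Answer: 0 3 6 9 12 13 14 15 17

Derivation:
Bit 0: prefix='1' (no match yet)
Bit 1: prefix='11' (no match yet)
Bit 2: prefix='110' -> emit 'd', reset
Bit 3: prefix='1' (no match yet)
Bit 4: prefix='11' (no match yet)
Bit 5: prefix='110' -> emit 'd', reset
Bit 6: prefix='1' (no match yet)
Bit 7: prefix='11' (no match yet)
Bit 8: prefix='111' -> emit 'p', reset
Bit 9: prefix='1' (no match yet)
Bit 10: prefix='11' (no match yet)
Bit 11: prefix='111' -> emit 'p', reset
Bit 12: prefix='0' -> emit 'm', reset
Bit 13: prefix='0' -> emit 'm', reset
Bit 14: prefix='0' -> emit 'm', reset
Bit 15: prefix='1' (no match yet)
Bit 16: prefix='10' -> emit 'e', reset
Bit 17: prefix='1' (no match yet)
Bit 18: prefix='11' (no match yet)
Bit 19: prefix='110' -> emit 'd', reset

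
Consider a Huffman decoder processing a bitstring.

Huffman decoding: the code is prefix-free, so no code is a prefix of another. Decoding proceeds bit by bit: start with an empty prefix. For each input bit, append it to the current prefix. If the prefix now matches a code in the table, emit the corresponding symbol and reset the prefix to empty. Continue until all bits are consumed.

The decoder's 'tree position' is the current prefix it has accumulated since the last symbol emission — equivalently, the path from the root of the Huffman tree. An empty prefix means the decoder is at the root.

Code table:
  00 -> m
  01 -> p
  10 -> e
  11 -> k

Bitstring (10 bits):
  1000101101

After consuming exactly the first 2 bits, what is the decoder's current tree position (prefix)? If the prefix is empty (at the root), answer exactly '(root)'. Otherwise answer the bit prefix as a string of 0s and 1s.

Bit 0: prefix='1' (no match yet)
Bit 1: prefix='10' -> emit 'e', reset

Answer: (root)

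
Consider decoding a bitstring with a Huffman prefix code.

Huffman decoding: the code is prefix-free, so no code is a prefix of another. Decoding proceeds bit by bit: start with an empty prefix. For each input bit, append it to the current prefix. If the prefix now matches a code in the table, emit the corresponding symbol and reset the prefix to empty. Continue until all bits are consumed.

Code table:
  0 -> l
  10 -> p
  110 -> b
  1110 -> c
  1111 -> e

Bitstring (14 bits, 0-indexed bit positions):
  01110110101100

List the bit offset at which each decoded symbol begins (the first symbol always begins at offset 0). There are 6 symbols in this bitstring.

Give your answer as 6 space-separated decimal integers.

Answer: 0 1 5 8 10 13

Derivation:
Bit 0: prefix='0' -> emit 'l', reset
Bit 1: prefix='1' (no match yet)
Bit 2: prefix='11' (no match yet)
Bit 3: prefix='111' (no match yet)
Bit 4: prefix='1110' -> emit 'c', reset
Bit 5: prefix='1' (no match yet)
Bit 6: prefix='11' (no match yet)
Bit 7: prefix='110' -> emit 'b', reset
Bit 8: prefix='1' (no match yet)
Bit 9: prefix='10' -> emit 'p', reset
Bit 10: prefix='1' (no match yet)
Bit 11: prefix='11' (no match yet)
Bit 12: prefix='110' -> emit 'b', reset
Bit 13: prefix='0' -> emit 'l', reset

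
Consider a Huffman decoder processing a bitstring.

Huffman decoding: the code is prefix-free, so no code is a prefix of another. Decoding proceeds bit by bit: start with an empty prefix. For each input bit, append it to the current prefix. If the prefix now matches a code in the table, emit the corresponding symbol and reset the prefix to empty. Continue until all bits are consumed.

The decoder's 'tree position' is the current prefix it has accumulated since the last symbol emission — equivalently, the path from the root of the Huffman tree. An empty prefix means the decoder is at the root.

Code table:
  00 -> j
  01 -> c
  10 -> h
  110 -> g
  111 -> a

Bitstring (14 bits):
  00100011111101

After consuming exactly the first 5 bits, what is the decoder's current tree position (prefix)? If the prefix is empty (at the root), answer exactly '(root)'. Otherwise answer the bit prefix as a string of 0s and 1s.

Answer: 0

Derivation:
Bit 0: prefix='0' (no match yet)
Bit 1: prefix='00' -> emit 'j', reset
Bit 2: prefix='1' (no match yet)
Bit 3: prefix='10' -> emit 'h', reset
Bit 4: prefix='0' (no match yet)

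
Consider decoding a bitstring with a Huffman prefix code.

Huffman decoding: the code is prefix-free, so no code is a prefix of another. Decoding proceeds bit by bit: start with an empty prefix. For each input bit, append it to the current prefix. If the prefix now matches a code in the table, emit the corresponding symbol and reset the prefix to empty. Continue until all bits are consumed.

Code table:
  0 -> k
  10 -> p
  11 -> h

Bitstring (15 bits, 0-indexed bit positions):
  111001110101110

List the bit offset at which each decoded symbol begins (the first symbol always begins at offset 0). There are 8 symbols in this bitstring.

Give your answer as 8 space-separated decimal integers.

Answer: 0 2 4 5 7 9 11 13

Derivation:
Bit 0: prefix='1' (no match yet)
Bit 1: prefix='11' -> emit 'h', reset
Bit 2: prefix='1' (no match yet)
Bit 3: prefix='10' -> emit 'p', reset
Bit 4: prefix='0' -> emit 'k', reset
Bit 5: prefix='1' (no match yet)
Bit 6: prefix='11' -> emit 'h', reset
Bit 7: prefix='1' (no match yet)
Bit 8: prefix='10' -> emit 'p', reset
Bit 9: prefix='1' (no match yet)
Bit 10: prefix='10' -> emit 'p', reset
Bit 11: prefix='1' (no match yet)
Bit 12: prefix='11' -> emit 'h', reset
Bit 13: prefix='1' (no match yet)
Bit 14: prefix='10' -> emit 'p', reset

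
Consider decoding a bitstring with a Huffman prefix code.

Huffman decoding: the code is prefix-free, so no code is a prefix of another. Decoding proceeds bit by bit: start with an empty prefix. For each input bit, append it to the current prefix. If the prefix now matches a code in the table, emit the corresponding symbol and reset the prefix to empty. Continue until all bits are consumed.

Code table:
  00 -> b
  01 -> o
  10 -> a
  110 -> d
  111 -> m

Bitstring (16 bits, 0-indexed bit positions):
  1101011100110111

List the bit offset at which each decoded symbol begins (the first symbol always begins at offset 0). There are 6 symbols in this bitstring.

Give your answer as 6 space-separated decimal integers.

Bit 0: prefix='1' (no match yet)
Bit 1: prefix='11' (no match yet)
Bit 2: prefix='110' -> emit 'd', reset
Bit 3: prefix='1' (no match yet)
Bit 4: prefix='10' -> emit 'a', reset
Bit 5: prefix='1' (no match yet)
Bit 6: prefix='11' (no match yet)
Bit 7: prefix='111' -> emit 'm', reset
Bit 8: prefix='0' (no match yet)
Bit 9: prefix='00' -> emit 'b', reset
Bit 10: prefix='1' (no match yet)
Bit 11: prefix='11' (no match yet)
Bit 12: prefix='110' -> emit 'd', reset
Bit 13: prefix='1' (no match yet)
Bit 14: prefix='11' (no match yet)
Bit 15: prefix='111' -> emit 'm', reset

Answer: 0 3 5 8 10 13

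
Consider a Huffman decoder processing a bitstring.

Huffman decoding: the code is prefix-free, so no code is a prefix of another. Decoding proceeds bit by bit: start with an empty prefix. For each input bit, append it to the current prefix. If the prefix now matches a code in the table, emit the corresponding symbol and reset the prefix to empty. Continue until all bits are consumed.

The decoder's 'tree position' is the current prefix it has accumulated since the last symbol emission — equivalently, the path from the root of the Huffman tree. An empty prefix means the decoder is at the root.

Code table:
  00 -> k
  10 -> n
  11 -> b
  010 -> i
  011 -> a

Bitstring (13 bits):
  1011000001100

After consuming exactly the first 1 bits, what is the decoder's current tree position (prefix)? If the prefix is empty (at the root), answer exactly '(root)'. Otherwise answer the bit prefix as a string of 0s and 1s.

Bit 0: prefix='1' (no match yet)

Answer: 1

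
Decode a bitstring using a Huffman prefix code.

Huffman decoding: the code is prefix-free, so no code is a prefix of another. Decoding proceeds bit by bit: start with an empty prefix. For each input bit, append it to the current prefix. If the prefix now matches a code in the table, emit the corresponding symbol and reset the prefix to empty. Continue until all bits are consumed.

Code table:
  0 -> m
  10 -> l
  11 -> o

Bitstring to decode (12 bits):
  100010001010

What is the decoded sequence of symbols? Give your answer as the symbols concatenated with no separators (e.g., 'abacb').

Answer: lmmlmmll

Derivation:
Bit 0: prefix='1' (no match yet)
Bit 1: prefix='10' -> emit 'l', reset
Bit 2: prefix='0' -> emit 'm', reset
Bit 3: prefix='0' -> emit 'm', reset
Bit 4: prefix='1' (no match yet)
Bit 5: prefix='10' -> emit 'l', reset
Bit 6: prefix='0' -> emit 'm', reset
Bit 7: prefix='0' -> emit 'm', reset
Bit 8: prefix='1' (no match yet)
Bit 9: prefix='10' -> emit 'l', reset
Bit 10: prefix='1' (no match yet)
Bit 11: prefix='10' -> emit 'l', reset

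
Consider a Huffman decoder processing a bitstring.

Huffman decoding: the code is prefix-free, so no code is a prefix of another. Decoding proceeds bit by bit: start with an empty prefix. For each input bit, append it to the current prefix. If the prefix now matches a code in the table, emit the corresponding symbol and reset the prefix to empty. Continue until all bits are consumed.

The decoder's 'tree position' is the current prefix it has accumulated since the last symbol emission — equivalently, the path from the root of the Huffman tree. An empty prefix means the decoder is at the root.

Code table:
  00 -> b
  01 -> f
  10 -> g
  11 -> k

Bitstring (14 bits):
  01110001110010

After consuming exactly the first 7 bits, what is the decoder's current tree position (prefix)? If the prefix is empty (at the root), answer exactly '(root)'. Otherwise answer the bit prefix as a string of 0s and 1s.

Bit 0: prefix='0' (no match yet)
Bit 1: prefix='01' -> emit 'f', reset
Bit 2: prefix='1' (no match yet)
Bit 3: prefix='11' -> emit 'k', reset
Bit 4: prefix='0' (no match yet)
Bit 5: prefix='00' -> emit 'b', reset
Bit 6: prefix='0' (no match yet)

Answer: 0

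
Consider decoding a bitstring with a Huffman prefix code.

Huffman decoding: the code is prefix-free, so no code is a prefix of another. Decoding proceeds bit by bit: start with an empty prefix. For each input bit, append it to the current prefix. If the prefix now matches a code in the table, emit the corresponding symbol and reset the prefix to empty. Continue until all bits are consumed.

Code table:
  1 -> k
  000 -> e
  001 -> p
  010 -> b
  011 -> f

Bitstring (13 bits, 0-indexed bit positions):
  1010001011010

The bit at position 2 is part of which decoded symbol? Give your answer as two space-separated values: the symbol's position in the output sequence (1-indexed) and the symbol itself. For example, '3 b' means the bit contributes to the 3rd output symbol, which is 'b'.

Bit 0: prefix='1' -> emit 'k', reset
Bit 1: prefix='0' (no match yet)
Bit 2: prefix='01' (no match yet)
Bit 3: prefix='010' -> emit 'b', reset
Bit 4: prefix='0' (no match yet)
Bit 5: prefix='00' (no match yet)
Bit 6: prefix='001' -> emit 'p', reset

Answer: 2 b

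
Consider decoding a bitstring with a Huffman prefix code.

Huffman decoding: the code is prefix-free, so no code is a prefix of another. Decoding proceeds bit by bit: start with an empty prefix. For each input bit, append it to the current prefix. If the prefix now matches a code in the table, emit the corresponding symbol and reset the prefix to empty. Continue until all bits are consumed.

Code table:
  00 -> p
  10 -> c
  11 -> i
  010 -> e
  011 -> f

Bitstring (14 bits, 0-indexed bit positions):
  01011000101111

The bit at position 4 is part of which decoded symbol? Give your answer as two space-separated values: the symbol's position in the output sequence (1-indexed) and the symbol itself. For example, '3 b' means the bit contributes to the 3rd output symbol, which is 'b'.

Bit 0: prefix='0' (no match yet)
Bit 1: prefix='01' (no match yet)
Bit 2: prefix='010' -> emit 'e', reset
Bit 3: prefix='1' (no match yet)
Bit 4: prefix='11' -> emit 'i', reset
Bit 5: prefix='0' (no match yet)
Bit 6: prefix='00' -> emit 'p', reset
Bit 7: prefix='0' (no match yet)
Bit 8: prefix='01' (no match yet)

Answer: 2 i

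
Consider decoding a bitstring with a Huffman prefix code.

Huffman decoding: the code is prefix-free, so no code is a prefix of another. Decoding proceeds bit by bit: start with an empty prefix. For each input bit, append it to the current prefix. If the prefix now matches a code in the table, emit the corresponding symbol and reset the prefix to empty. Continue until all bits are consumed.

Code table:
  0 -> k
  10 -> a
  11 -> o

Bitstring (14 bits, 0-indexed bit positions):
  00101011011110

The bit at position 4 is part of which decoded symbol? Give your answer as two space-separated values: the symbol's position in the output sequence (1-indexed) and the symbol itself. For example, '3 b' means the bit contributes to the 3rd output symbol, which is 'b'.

Answer: 4 a

Derivation:
Bit 0: prefix='0' -> emit 'k', reset
Bit 1: prefix='0' -> emit 'k', reset
Bit 2: prefix='1' (no match yet)
Bit 3: prefix='10' -> emit 'a', reset
Bit 4: prefix='1' (no match yet)
Bit 5: prefix='10' -> emit 'a', reset
Bit 6: prefix='1' (no match yet)
Bit 7: prefix='11' -> emit 'o', reset
Bit 8: prefix='0' -> emit 'k', reset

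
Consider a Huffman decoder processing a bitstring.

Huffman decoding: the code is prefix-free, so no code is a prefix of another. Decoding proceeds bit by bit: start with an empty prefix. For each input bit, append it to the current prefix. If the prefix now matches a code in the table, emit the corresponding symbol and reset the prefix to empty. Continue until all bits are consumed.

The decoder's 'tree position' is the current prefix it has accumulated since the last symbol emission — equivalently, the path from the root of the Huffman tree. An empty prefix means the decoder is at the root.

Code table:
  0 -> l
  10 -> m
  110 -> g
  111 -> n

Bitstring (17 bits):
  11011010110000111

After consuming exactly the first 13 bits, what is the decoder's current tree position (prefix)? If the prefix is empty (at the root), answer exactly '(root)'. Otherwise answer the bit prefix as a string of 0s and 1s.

Answer: (root)

Derivation:
Bit 0: prefix='1' (no match yet)
Bit 1: prefix='11' (no match yet)
Bit 2: prefix='110' -> emit 'g', reset
Bit 3: prefix='1' (no match yet)
Bit 4: prefix='11' (no match yet)
Bit 5: prefix='110' -> emit 'g', reset
Bit 6: prefix='1' (no match yet)
Bit 7: prefix='10' -> emit 'm', reset
Bit 8: prefix='1' (no match yet)
Bit 9: prefix='11' (no match yet)
Bit 10: prefix='110' -> emit 'g', reset
Bit 11: prefix='0' -> emit 'l', reset
Bit 12: prefix='0' -> emit 'l', reset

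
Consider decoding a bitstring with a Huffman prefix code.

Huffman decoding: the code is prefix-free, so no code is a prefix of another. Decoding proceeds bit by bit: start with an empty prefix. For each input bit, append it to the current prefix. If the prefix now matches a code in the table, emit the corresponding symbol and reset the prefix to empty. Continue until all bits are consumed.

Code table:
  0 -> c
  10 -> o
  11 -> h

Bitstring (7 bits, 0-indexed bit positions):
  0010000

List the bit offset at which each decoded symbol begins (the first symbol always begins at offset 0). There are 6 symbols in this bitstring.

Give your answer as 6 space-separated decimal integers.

Answer: 0 1 2 4 5 6

Derivation:
Bit 0: prefix='0' -> emit 'c', reset
Bit 1: prefix='0' -> emit 'c', reset
Bit 2: prefix='1' (no match yet)
Bit 3: prefix='10' -> emit 'o', reset
Bit 4: prefix='0' -> emit 'c', reset
Bit 5: prefix='0' -> emit 'c', reset
Bit 6: prefix='0' -> emit 'c', reset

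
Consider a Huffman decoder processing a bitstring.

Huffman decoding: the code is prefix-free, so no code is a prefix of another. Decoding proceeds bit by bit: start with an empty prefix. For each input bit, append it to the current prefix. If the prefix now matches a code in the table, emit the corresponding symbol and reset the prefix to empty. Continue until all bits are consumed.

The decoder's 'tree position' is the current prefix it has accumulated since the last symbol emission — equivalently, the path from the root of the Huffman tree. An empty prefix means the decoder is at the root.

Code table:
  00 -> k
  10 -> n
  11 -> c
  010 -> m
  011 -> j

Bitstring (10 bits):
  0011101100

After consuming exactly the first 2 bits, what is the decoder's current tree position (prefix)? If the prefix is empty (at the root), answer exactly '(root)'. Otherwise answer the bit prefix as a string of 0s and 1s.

Bit 0: prefix='0' (no match yet)
Bit 1: prefix='00' -> emit 'k', reset

Answer: (root)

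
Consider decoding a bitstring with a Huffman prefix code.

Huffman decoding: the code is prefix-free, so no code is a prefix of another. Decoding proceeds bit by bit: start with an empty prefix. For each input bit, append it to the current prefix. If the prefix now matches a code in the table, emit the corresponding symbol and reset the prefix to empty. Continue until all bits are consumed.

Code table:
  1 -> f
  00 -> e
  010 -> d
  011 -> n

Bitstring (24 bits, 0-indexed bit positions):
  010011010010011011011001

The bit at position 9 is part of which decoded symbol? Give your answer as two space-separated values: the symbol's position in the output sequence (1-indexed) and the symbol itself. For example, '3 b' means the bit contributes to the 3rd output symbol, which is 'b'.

Answer: 4 d

Derivation:
Bit 0: prefix='0' (no match yet)
Bit 1: prefix='01' (no match yet)
Bit 2: prefix='010' -> emit 'd', reset
Bit 3: prefix='0' (no match yet)
Bit 4: prefix='01' (no match yet)
Bit 5: prefix='011' -> emit 'n', reset
Bit 6: prefix='0' (no match yet)
Bit 7: prefix='01' (no match yet)
Bit 8: prefix='010' -> emit 'd', reset
Bit 9: prefix='0' (no match yet)
Bit 10: prefix='01' (no match yet)
Bit 11: prefix='010' -> emit 'd', reset
Bit 12: prefix='0' (no match yet)
Bit 13: prefix='01' (no match yet)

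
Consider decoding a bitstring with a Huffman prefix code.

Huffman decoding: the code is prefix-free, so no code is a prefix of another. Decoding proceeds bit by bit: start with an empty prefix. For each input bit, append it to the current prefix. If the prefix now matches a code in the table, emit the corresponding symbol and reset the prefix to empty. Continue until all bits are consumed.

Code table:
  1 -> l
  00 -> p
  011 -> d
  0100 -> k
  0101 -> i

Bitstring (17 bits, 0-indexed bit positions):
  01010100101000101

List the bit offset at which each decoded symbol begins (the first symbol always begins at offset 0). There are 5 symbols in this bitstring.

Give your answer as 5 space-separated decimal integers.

Bit 0: prefix='0' (no match yet)
Bit 1: prefix='01' (no match yet)
Bit 2: prefix='010' (no match yet)
Bit 3: prefix='0101' -> emit 'i', reset
Bit 4: prefix='0' (no match yet)
Bit 5: prefix='01' (no match yet)
Bit 6: prefix='010' (no match yet)
Bit 7: prefix='0100' -> emit 'k', reset
Bit 8: prefix='1' -> emit 'l', reset
Bit 9: prefix='0' (no match yet)
Bit 10: prefix='01' (no match yet)
Bit 11: prefix='010' (no match yet)
Bit 12: prefix='0100' -> emit 'k', reset
Bit 13: prefix='0' (no match yet)
Bit 14: prefix='01' (no match yet)
Bit 15: prefix='010' (no match yet)
Bit 16: prefix='0101' -> emit 'i', reset

Answer: 0 4 8 9 13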